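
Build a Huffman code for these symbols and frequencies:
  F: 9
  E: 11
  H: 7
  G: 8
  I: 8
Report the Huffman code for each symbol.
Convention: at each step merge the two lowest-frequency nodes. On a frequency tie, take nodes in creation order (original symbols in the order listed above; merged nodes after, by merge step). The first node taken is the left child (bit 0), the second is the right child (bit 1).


Huffman tree construction:
Step 1: Merge H(7) + G(8) = 15
Step 2: Merge I(8) + F(9) = 17
Step 3: Merge E(11) + (H+G)(15) = 26
Step 4: Merge (I+F)(17) + (E+(H+G))(26) = 43
Read each symbol's code off the tree from the root (left child = 0, right child = 1).

Codes:
  F: 01 (length 2)
  E: 10 (length 2)
  H: 110 (length 3)
  G: 111 (length 3)
  I: 00 (length 2)
Average code length: 101/43 = 2.3488 bits/symbol


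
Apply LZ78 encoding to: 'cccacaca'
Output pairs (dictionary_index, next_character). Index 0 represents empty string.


LZ78 encoding steps:
Dictionary: {0: ''}
Step 1: w='' (idx 0), next='c' -> output (0, 'c'), add 'c' as idx 1
Step 2: w='c' (idx 1), next='c' -> output (1, 'c'), add 'cc' as idx 2
Step 3: w='' (idx 0), next='a' -> output (0, 'a'), add 'a' as idx 3
Step 4: w='c' (idx 1), next='a' -> output (1, 'a'), add 'ca' as idx 4
Step 5: w='ca' (idx 4), end of input -> output (4, '')


Encoded: [(0, 'c'), (1, 'c'), (0, 'a'), (1, 'a'), (4, '')]


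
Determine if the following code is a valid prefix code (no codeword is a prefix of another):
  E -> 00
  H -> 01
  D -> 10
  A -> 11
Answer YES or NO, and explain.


Checking each pair (does one codeword prefix another?):
  E='00' vs H='01': no prefix
  E='00' vs D='10': no prefix
  E='00' vs A='11': no prefix
  H='01' vs E='00': no prefix
  H='01' vs D='10': no prefix
  H='01' vs A='11': no prefix
  D='10' vs E='00': no prefix
  D='10' vs H='01': no prefix
  D='10' vs A='11': no prefix
  A='11' vs E='00': no prefix
  A='11' vs H='01': no prefix
  A='11' vs D='10': no prefix
No violation found over all pairs.

YES -- this is a valid prefix code. No codeword is a prefix of any other codeword.


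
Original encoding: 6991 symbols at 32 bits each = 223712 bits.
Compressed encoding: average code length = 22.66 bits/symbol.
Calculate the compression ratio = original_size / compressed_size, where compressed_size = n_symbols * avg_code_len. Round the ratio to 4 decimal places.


original_size = n_symbols * orig_bits = 6991 * 32 = 223712 bits
compressed_size = n_symbols * avg_code_len = 6991 * 22.66 = 158416.06 bits
ratio = original_size / compressed_size = 223712 / 158416.06 = 1.4122

Compression ratio = 1.4122


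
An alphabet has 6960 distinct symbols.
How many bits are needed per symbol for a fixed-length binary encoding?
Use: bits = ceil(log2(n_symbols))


log2(6960) = 12.7649
Bracket: 2^12 = 4096 < 6960 <= 2^13 = 8192
So ceil(log2(6960)) = 13

bits = ceil(log2(6960)) = ceil(12.7649) = 13 bits


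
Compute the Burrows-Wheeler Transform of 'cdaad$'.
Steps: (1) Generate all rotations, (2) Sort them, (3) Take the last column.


Rotations (sorted):
  0: $cdaad -> last char: d
  1: aad$cd -> last char: d
  2: ad$cda -> last char: a
  3: cdaad$ -> last char: $
  4: d$cdaa -> last char: a
  5: daad$c -> last char: c


BWT = dda$ac


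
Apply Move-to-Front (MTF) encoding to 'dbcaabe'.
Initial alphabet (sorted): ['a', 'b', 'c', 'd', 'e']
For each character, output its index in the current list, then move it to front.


MTF encoding:
'd': index 3 in ['a', 'b', 'c', 'd', 'e'] -> ['d', 'a', 'b', 'c', 'e']
'b': index 2 in ['d', 'a', 'b', 'c', 'e'] -> ['b', 'd', 'a', 'c', 'e']
'c': index 3 in ['b', 'd', 'a', 'c', 'e'] -> ['c', 'b', 'd', 'a', 'e']
'a': index 3 in ['c', 'b', 'd', 'a', 'e'] -> ['a', 'c', 'b', 'd', 'e']
'a': index 0 in ['a', 'c', 'b', 'd', 'e'] -> ['a', 'c', 'b', 'd', 'e']
'b': index 2 in ['a', 'c', 'b', 'd', 'e'] -> ['b', 'a', 'c', 'd', 'e']
'e': index 4 in ['b', 'a', 'c', 'd', 'e'] -> ['e', 'b', 'a', 'c', 'd']


Output: [3, 2, 3, 3, 0, 2, 4]


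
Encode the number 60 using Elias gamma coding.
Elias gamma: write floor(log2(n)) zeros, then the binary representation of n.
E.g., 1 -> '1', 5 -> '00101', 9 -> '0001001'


num_bits = floor(log2(60)) + 1 = 6
leading_zeros = num_bits - 1 = 5
binary(60) = 111100

Elias gamma(60) = '00000' + '111100' = 00000111100 (11 bits)


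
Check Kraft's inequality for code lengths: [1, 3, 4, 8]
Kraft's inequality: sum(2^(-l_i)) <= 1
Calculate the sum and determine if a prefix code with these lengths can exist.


Sum = 2^(-1) + 2^(-3) + 2^(-4) + 2^(-8)
    = 0.5 + 0.125 + 0.0625 + 0.00390625
    = 177/256 = 0.69140625
Since 0.69140625 <= 1, Kraft's inequality IS satisfied.
A prefix code with these lengths CAN exist.

Kraft sum = 0.69140625. Satisfied.


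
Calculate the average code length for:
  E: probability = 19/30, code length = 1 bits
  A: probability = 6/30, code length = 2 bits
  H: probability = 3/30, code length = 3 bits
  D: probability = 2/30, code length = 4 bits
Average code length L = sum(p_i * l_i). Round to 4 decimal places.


Weighted contributions p_i * l_i:
  E: (19/30) * 1 = 19/30
  A: (6/30) * 2 = 12/30
  H: (3/30) * 3 = 9/30
  D: (2/30) * 4 = 8/30
Sum = (19 + 12 + 9 + 8)/30 = 48/30

L = 48/30 = 1.6000 bits/symbol


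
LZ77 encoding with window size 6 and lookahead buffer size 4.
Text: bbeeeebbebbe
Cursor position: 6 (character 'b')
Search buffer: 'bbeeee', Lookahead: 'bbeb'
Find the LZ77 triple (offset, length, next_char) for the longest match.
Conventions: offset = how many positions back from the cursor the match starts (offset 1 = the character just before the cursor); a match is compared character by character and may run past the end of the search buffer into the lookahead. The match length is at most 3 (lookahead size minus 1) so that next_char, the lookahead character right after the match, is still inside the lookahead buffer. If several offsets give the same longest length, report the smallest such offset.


Try each offset into the search buffer:
  offset=1 (pos 5, char 'e'): match length 0
  offset=2 (pos 4, char 'e'): match length 0
  offset=3 (pos 3, char 'e'): match length 0
  offset=4 (pos 2, char 'e'): match length 0
  offset=5 (pos 1, char 'b'): match length 1
  offset=6 (pos 0, char 'b'): match length 3
Longest match has length 3 at offset 6.
next_char = character at position 6 + 3 = 9 -> 'b'

Best match: offset=6, length=3 (matching 'bbe' starting at position 0)
LZ77 triple: (6, 3, 'b')


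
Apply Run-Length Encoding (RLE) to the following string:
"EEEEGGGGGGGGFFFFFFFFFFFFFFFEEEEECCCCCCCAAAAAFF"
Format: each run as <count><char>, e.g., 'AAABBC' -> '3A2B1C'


Scanning runs left to right:
  i=0: run of 'E' x 4 -> '4E'
  i=4: run of 'G' x 8 -> '8G'
  i=12: run of 'F' x 15 -> '15F'
  i=27: run of 'E' x 5 -> '5E'
  i=32: run of 'C' x 7 -> '7C'
  i=39: run of 'A' x 5 -> '5A'
  i=44: run of 'F' x 2 -> '2F'

RLE = 4E8G15F5E7C5A2F


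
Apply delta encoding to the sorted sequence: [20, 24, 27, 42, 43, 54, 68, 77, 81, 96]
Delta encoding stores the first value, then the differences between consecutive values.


First value: 20
Deltas:
  24 - 20 = 4
  27 - 24 = 3
  42 - 27 = 15
  43 - 42 = 1
  54 - 43 = 11
  68 - 54 = 14
  77 - 68 = 9
  81 - 77 = 4
  96 - 81 = 15


Delta encoded: [20, 4, 3, 15, 1, 11, 14, 9, 4, 15]


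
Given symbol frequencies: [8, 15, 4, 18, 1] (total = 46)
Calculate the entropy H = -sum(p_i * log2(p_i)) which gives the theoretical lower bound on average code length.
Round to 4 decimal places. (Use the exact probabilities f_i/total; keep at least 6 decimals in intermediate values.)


Per-symbol terms -p_i * log2(p_i) with p_i = f_i/46:
  p = 8/46 = 0.173913: log2(p) = -2.523562, -p*log2(p) = 0.438880
  p = 15/46 = 0.326087: log2(p) = -1.616671, -p*log2(p) = 0.527175
  p = 4/46 = 0.086957: log2(p) = -3.523562, -p*log2(p) = 0.306397
  p = 18/46 = 0.391304: log2(p) = -1.353637, -p*log2(p) = 0.529684
  p = 1/46 = 0.021739: log2(p) = -5.523562, -p*log2(p) = 0.120077
H = 0.438880 + 0.527175 + 0.306397 + 0.529684 + 0.120077 = 1.922213

H = 1.9222 bits/symbol


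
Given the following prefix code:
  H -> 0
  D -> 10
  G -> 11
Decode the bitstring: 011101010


Decoding step by step:
Bits 0 -> H
Bits 11 -> G
Bits 10 -> D
Bits 10 -> D
Bits 10 -> D


Decoded message: HGDDD


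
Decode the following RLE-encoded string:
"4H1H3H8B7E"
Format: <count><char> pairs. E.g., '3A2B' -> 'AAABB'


Expanding each <count><char> pair:
  4H -> 'HHHH'
  1H -> 'H'
  3H -> 'HHH'
  8B -> 'BBBBBBBB'
  7E -> 'EEEEEEE'

Decoded = HHHHHHHHBBBBBBBBEEEEEEE


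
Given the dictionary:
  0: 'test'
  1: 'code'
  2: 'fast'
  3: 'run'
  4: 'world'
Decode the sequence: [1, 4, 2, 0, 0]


Look up each index in the dictionary:
  1 -> 'code'
  4 -> 'world'
  2 -> 'fast'
  0 -> 'test'
  0 -> 'test'

Decoded: "code world fast test test"


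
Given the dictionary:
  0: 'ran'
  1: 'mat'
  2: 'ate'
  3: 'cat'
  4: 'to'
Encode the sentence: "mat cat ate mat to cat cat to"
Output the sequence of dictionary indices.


Look up each word in the dictionary:
  'mat' -> 1
  'cat' -> 3
  'ate' -> 2
  'mat' -> 1
  'to' -> 4
  'cat' -> 3
  'cat' -> 3
  'to' -> 4

Encoded: [1, 3, 2, 1, 4, 3, 3, 4]


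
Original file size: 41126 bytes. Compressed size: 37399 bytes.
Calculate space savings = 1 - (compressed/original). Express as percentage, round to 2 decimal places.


ratio = compressed/original = 37399/41126 = 0.909376
savings = 1 - ratio = 1 - 0.909376 = 0.090624
as a percentage: 0.090624 * 100 = 9.06%

Space savings = 1 - 37399/41126 = 9.06%


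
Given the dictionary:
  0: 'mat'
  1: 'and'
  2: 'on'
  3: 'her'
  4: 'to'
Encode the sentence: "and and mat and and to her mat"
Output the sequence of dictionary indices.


Look up each word in the dictionary:
  'and' -> 1
  'and' -> 1
  'mat' -> 0
  'and' -> 1
  'and' -> 1
  'to' -> 4
  'her' -> 3
  'mat' -> 0

Encoded: [1, 1, 0, 1, 1, 4, 3, 0]


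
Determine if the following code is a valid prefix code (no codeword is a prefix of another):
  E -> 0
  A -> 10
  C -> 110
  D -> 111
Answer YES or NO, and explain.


Checking each pair (does one codeword prefix another?):
  E='0' vs A='10': no prefix
  E='0' vs C='110': no prefix
  E='0' vs D='111': no prefix
  A='10' vs E='0': no prefix
  A='10' vs C='110': no prefix
  A='10' vs D='111': no prefix
  C='110' vs E='0': no prefix
  C='110' vs A='10': no prefix
  C='110' vs D='111': no prefix
  D='111' vs E='0': no prefix
  D='111' vs A='10': no prefix
  D='111' vs C='110': no prefix
No violation found over all pairs.

YES -- this is a valid prefix code. No codeword is a prefix of any other codeword.


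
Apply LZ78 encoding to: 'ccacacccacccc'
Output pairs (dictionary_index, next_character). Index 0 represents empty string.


LZ78 encoding steps:
Dictionary: {0: ''}
Step 1: w='' (idx 0), next='c' -> output (0, 'c'), add 'c' as idx 1
Step 2: w='c' (idx 1), next='a' -> output (1, 'a'), add 'ca' as idx 2
Step 3: w='ca' (idx 2), next='c' -> output (2, 'c'), add 'cac' as idx 3
Step 4: w='c' (idx 1), next='c' -> output (1, 'c'), add 'cc' as idx 4
Step 5: w='' (idx 0), next='a' -> output (0, 'a'), add 'a' as idx 5
Step 6: w='cc' (idx 4), next='c' -> output (4, 'c'), add 'ccc' as idx 6
Step 7: w='c' (idx 1), end of input -> output (1, '')


Encoded: [(0, 'c'), (1, 'a'), (2, 'c'), (1, 'c'), (0, 'a'), (4, 'c'), (1, '')]


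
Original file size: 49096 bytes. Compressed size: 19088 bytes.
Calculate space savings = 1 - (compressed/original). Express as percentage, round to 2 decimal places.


ratio = compressed/original = 19088/49096 = 0.388789
savings = 1 - ratio = 1 - 0.388789 = 0.611211
as a percentage: 0.611211 * 100 = 61.12%

Space savings = 1 - 19088/49096 = 61.12%


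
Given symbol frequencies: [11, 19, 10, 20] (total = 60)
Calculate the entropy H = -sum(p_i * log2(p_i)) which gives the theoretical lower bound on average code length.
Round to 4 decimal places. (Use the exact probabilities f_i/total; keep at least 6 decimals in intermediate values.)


Per-symbol terms -p_i * log2(p_i) with p_i = f_i/60:
  p = 11/60 = 0.183333: log2(p) = -2.447459, -p*log2(p) = 0.448701
  p = 19/60 = 0.316667: log2(p) = -1.658963, -p*log2(p) = 0.525338
  p = 10/60 = 0.166667: log2(p) = -2.584963, -p*log2(p) = 0.430827
  p = 20/60 = 0.333333: log2(p) = -1.584963, -p*log2(p) = 0.528321
H = 0.448701 + 0.525338 + 0.430827 + 0.528321 = 1.933187

H = 1.9332 bits/symbol


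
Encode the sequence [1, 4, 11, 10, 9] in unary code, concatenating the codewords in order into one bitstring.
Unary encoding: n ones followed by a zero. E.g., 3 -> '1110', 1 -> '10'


Encode each number as n ones followed by a terminating 0:
  1 -> 10 (2 bits)
  4 -> 11110 (5 bits)
  11 -> 111111111110 (12 bits)
  10 -> 11111111110 (11 bits)
  9 -> 1111111110 (10 bits)
Total length = 2 + 5 + 12 + 11 + 10 = 40 bits.

Unary([1, 4, 11, 10, 9]) = 1011110111111111110111111111101111111110 (40 bits)


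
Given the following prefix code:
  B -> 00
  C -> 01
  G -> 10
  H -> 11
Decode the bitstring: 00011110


Decoding step by step:
Bits 00 -> B
Bits 01 -> C
Bits 11 -> H
Bits 10 -> G


Decoded message: BCHG


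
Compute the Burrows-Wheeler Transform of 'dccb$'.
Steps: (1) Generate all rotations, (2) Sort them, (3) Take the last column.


Rotations (sorted):
  0: $dccb -> last char: b
  1: b$dcc -> last char: c
  2: cb$dc -> last char: c
  3: ccb$d -> last char: d
  4: dccb$ -> last char: $


BWT = bccd$


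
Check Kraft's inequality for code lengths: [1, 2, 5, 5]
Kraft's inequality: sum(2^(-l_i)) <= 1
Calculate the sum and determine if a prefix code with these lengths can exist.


Sum = 2^(-1) + 2^(-2) + 2^(-5) + 2^(-5)
    = 0.5 + 0.25 + 0.03125 + 0.03125
    = 26/32 = 0.8125
Since 0.8125 <= 1, Kraft's inequality IS satisfied.
A prefix code with these lengths CAN exist.

Kraft sum = 0.8125. Satisfied.


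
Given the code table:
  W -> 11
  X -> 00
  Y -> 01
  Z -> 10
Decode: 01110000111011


Decoding:
01 -> Y
11 -> W
00 -> X
00 -> X
11 -> W
10 -> Z
11 -> W


Result: YWXXWZW


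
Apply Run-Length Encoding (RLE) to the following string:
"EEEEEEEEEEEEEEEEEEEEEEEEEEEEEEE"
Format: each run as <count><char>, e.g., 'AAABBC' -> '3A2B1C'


Scanning runs left to right:
  i=0: run of 'E' x 31 -> '31E'

RLE = 31E


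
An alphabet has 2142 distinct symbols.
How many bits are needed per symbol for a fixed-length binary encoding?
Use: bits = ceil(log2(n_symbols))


log2(2142) = 11.0647
Bracket: 2^11 = 2048 < 2142 <= 2^12 = 4096
So ceil(log2(2142)) = 12

bits = ceil(log2(2142)) = ceil(11.0647) = 12 bits


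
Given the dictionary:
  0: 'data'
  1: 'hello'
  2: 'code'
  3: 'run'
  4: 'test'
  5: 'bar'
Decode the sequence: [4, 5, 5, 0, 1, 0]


Look up each index in the dictionary:
  4 -> 'test'
  5 -> 'bar'
  5 -> 'bar'
  0 -> 'data'
  1 -> 'hello'
  0 -> 'data'

Decoded: "test bar bar data hello data"


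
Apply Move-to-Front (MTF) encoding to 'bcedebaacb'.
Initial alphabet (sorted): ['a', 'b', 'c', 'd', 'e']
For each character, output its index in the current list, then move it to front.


MTF encoding:
'b': index 1 in ['a', 'b', 'c', 'd', 'e'] -> ['b', 'a', 'c', 'd', 'e']
'c': index 2 in ['b', 'a', 'c', 'd', 'e'] -> ['c', 'b', 'a', 'd', 'e']
'e': index 4 in ['c', 'b', 'a', 'd', 'e'] -> ['e', 'c', 'b', 'a', 'd']
'd': index 4 in ['e', 'c', 'b', 'a', 'd'] -> ['d', 'e', 'c', 'b', 'a']
'e': index 1 in ['d', 'e', 'c', 'b', 'a'] -> ['e', 'd', 'c', 'b', 'a']
'b': index 3 in ['e', 'd', 'c', 'b', 'a'] -> ['b', 'e', 'd', 'c', 'a']
'a': index 4 in ['b', 'e', 'd', 'c', 'a'] -> ['a', 'b', 'e', 'd', 'c']
'a': index 0 in ['a', 'b', 'e', 'd', 'c'] -> ['a', 'b', 'e', 'd', 'c']
'c': index 4 in ['a', 'b', 'e', 'd', 'c'] -> ['c', 'a', 'b', 'e', 'd']
'b': index 2 in ['c', 'a', 'b', 'e', 'd'] -> ['b', 'c', 'a', 'e', 'd']


Output: [1, 2, 4, 4, 1, 3, 4, 0, 4, 2]


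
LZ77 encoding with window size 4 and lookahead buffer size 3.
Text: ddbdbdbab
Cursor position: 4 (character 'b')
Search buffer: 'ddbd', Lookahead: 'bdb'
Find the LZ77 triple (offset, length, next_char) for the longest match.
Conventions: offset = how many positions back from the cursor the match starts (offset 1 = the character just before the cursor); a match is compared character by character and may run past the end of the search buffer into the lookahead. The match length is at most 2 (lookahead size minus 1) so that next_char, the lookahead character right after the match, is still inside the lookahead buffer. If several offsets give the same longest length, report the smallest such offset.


Try each offset into the search buffer:
  offset=1 (pos 3, char 'd'): match length 0
  offset=2 (pos 2, char 'b'): match length 2
  offset=3 (pos 1, char 'd'): match length 0
  offset=4 (pos 0, char 'd'): match length 0
Longest match has length 2 at offset 2.
next_char = character at position 4 + 2 = 6 -> 'b'

Best match: offset=2, length=2 (matching 'bd' starting at position 2)
LZ77 triple: (2, 2, 'b')


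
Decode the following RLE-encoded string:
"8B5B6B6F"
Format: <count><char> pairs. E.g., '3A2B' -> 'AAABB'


Expanding each <count><char> pair:
  8B -> 'BBBBBBBB'
  5B -> 'BBBBB'
  6B -> 'BBBBBB'
  6F -> 'FFFFFF'

Decoded = BBBBBBBBBBBBBBBBBBBFFFFFF


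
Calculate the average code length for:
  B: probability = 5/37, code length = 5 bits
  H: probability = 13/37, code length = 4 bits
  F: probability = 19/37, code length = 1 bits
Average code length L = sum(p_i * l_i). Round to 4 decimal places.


Weighted contributions p_i * l_i:
  B: (5/37) * 5 = 25/37
  H: (13/37) * 4 = 52/37
  F: (19/37) * 1 = 19/37
Sum = (25 + 52 + 19)/37 = 96/37

L = 96/37 = 2.5946 bits/symbol


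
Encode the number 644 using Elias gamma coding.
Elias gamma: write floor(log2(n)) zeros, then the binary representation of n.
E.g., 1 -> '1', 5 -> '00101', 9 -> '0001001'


num_bits = floor(log2(644)) + 1 = 10
leading_zeros = num_bits - 1 = 9
binary(644) = 1010000100

Elias gamma(644) = '000000000' + '1010000100' = 0000000001010000100 (19 bits)


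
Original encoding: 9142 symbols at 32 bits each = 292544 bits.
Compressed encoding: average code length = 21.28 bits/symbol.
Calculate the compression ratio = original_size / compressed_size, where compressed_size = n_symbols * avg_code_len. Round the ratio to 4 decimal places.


original_size = n_symbols * orig_bits = 9142 * 32 = 292544 bits
compressed_size = n_symbols * avg_code_len = 9142 * 21.28 = 194541.76 bits
ratio = original_size / compressed_size = 292544 / 194541.76 = 1.5038

Compression ratio = 1.5038


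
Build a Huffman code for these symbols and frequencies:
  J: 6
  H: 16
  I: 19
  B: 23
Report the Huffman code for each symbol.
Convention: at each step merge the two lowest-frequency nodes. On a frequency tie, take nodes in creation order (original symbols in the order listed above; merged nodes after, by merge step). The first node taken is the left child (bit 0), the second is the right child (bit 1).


Huffman tree construction:
Step 1: Merge J(6) + H(16) = 22
Step 2: Merge I(19) + (J+H)(22) = 41
Step 3: Merge B(23) + (I+(J+H))(41) = 64
Read each symbol's code off the tree from the root (left child = 0, right child = 1).

Codes:
  J: 110 (length 3)
  H: 111 (length 3)
  I: 10 (length 2)
  B: 0 (length 1)
Average code length: 127/64 = 1.9844 bits/symbol


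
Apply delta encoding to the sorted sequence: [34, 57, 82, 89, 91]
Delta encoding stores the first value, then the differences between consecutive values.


First value: 34
Deltas:
  57 - 34 = 23
  82 - 57 = 25
  89 - 82 = 7
  91 - 89 = 2


Delta encoded: [34, 23, 25, 7, 2]


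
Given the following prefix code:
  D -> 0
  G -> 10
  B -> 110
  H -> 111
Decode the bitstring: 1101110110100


Decoding step by step:
Bits 110 -> B
Bits 111 -> H
Bits 0 -> D
Bits 110 -> B
Bits 10 -> G
Bits 0 -> D


Decoded message: BHDBGD


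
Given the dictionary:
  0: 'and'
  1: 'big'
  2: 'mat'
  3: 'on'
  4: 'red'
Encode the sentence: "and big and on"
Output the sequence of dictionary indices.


Look up each word in the dictionary:
  'and' -> 0
  'big' -> 1
  'and' -> 0
  'on' -> 3

Encoded: [0, 1, 0, 3]


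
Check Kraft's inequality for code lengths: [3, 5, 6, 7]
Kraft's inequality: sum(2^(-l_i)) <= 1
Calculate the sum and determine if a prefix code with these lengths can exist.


Sum = 2^(-3) + 2^(-5) + 2^(-6) + 2^(-7)
    = 0.125 + 0.03125 + 0.015625 + 0.0078125
    = 23/128 = 0.1796875
Since 0.1796875 <= 1, Kraft's inequality IS satisfied.
A prefix code with these lengths CAN exist.

Kraft sum = 0.1796875. Satisfied.


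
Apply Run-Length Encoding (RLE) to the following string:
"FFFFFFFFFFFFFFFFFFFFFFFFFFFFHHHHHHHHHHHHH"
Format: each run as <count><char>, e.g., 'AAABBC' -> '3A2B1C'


Scanning runs left to right:
  i=0: run of 'F' x 28 -> '28F'
  i=28: run of 'H' x 13 -> '13H'

RLE = 28F13H


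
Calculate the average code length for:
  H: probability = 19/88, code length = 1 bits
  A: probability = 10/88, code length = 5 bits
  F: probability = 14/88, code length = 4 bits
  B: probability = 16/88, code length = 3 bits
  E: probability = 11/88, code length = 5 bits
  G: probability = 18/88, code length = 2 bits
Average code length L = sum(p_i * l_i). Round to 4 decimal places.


Weighted contributions p_i * l_i:
  H: (19/88) * 1 = 19/88
  A: (10/88) * 5 = 50/88
  F: (14/88) * 4 = 56/88
  B: (16/88) * 3 = 48/88
  E: (11/88) * 5 = 55/88
  G: (18/88) * 2 = 36/88
Sum = (19 + 50 + 56 + 48 + 55 + 36)/88 = 264/88

L = 264/88 = 3.0000 bits/symbol


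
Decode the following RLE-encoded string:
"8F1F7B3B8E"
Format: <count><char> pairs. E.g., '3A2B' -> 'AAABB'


Expanding each <count><char> pair:
  8F -> 'FFFFFFFF'
  1F -> 'F'
  7B -> 'BBBBBBB'
  3B -> 'BBB'
  8E -> 'EEEEEEEE'

Decoded = FFFFFFFFFBBBBBBBBBBEEEEEEEE


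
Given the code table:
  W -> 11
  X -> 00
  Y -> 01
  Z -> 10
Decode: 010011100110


Decoding:
01 -> Y
00 -> X
11 -> W
10 -> Z
01 -> Y
10 -> Z


Result: YXWZYZ


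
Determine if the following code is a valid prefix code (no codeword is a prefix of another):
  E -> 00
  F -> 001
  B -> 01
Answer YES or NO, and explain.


Checking each pair (does one codeword prefix another?):
  E='00' vs F='001': prefix -- VIOLATION

NO -- this is NOT a valid prefix code. E (00) is a prefix of F (001).


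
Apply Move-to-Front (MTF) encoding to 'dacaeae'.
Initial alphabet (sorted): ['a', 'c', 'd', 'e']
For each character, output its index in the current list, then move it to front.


MTF encoding:
'd': index 2 in ['a', 'c', 'd', 'e'] -> ['d', 'a', 'c', 'e']
'a': index 1 in ['d', 'a', 'c', 'e'] -> ['a', 'd', 'c', 'e']
'c': index 2 in ['a', 'd', 'c', 'e'] -> ['c', 'a', 'd', 'e']
'a': index 1 in ['c', 'a', 'd', 'e'] -> ['a', 'c', 'd', 'e']
'e': index 3 in ['a', 'c', 'd', 'e'] -> ['e', 'a', 'c', 'd']
'a': index 1 in ['e', 'a', 'c', 'd'] -> ['a', 'e', 'c', 'd']
'e': index 1 in ['a', 'e', 'c', 'd'] -> ['e', 'a', 'c', 'd']


Output: [2, 1, 2, 1, 3, 1, 1]


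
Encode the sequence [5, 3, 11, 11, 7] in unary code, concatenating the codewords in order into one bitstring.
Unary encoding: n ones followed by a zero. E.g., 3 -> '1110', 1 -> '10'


Encode each number as n ones followed by a terminating 0:
  5 -> 111110 (6 bits)
  3 -> 1110 (4 bits)
  11 -> 111111111110 (12 bits)
  11 -> 111111111110 (12 bits)
  7 -> 11111110 (8 bits)
Total length = 6 + 4 + 12 + 12 + 8 = 42 bits.

Unary([5, 3, 11, 11, 7]) = 111110111011111111111011111111111011111110 (42 bits)


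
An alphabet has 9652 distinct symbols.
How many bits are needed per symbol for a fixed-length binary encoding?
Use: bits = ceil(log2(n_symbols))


log2(9652) = 13.2366
Bracket: 2^13 = 8192 < 9652 <= 2^14 = 16384
So ceil(log2(9652)) = 14

bits = ceil(log2(9652)) = ceil(13.2366) = 14 bits


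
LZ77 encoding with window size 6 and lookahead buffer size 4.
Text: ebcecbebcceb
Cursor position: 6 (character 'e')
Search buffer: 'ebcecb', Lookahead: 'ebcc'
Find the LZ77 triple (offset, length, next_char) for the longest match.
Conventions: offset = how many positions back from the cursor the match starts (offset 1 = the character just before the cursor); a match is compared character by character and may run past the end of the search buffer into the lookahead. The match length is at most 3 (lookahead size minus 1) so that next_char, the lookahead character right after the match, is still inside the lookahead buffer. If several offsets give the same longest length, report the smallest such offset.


Try each offset into the search buffer:
  offset=1 (pos 5, char 'b'): match length 0
  offset=2 (pos 4, char 'c'): match length 0
  offset=3 (pos 3, char 'e'): match length 1
  offset=4 (pos 2, char 'c'): match length 0
  offset=5 (pos 1, char 'b'): match length 0
  offset=6 (pos 0, char 'e'): match length 3
Longest match has length 3 at offset 6.
next_char = character at position 6 + 3 = 9 -> 'c'

Best match: offset=6, length=3 (matching 'ebc' starting at position 0)
LZ77 triple: (6, 3, 'c')


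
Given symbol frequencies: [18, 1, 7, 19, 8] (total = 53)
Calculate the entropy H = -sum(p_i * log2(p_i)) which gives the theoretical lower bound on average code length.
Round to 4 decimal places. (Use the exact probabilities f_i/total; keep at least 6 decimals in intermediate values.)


Per-symbol terms -p_i * log2(p_i) with p_i = f_i/53:
  p = 18/53 = 0.339623: log2(p) = -1.557995, -p*log2(p) = 0.529131
  p = 1/53 = 0.018868: log2(p) = -5.727920, -p*log2(p) = 0.108074
  p = 7/53 = 0.132075: log2(p) = -2.920566, -p*log2(p) = 0.385735
  p = 19/53 = 0.358491: log2(p) = -1.479993, -p*log2(p) = 0.530564
  p = 8/53 = 0.150943: log2(p) = -2.727920, -p*log2(p) = 0.411762
H = 0.529131 + 0.108074 + 0.385735 + 0.530564 + 0.411762 = 1.965266

H = 1.9653 bits/symbol


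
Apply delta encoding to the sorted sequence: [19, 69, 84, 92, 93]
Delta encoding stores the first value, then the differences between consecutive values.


First value: 19
Deltas:
  69 - 19 = 50
  84 - 69 = 15
  92 - 84 = 8
  93 - 92 = 1


Delta encoded: [19, 50, 15, 8, 1]


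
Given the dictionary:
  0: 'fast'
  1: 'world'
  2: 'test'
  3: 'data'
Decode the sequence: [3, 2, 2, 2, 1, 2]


Look up each index in the dictionary:
  3 -> 'data'
  2 -> 'test'
  2 -> 'test'
  2 -> 'test'
  1 -> 'world'
  2 -> 'test'

Decoded: "data test test test world test"


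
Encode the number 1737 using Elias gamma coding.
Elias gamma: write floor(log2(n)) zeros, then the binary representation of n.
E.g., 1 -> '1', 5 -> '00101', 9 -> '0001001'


num_bits = floor(log2(1737)) + 1 = 11
leading_zeros = num_bits - 1 = 10
binary(1737) = 11011001001

Elias gamma(1737) = '0000000000' + '11011001001' = 000000000011011001001 (21 bits)


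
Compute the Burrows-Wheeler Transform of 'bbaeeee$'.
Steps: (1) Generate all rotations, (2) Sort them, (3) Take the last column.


Rotations (sorted):
  0: $bbaeeee -> last char: e
  1: aeeee$bb -> last char: b
  2: baeeee$b -> last char: b
  3: bbaeeee$ -> last char: $
  4: e$bbaeee -> last char: e
  5: ee$bbaee -> last char: e
  6: eee$bbae -> last char: e
  7: eeee$bba -> last char: a


BWT = ebb$eeea


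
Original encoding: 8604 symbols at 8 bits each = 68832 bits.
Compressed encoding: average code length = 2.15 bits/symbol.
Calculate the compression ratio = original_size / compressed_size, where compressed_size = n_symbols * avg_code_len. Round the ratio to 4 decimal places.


original_size = n_symbols * orig_bits = 8604 * 8 = 68832 bits
compressed_size = n_symbols * avg_code_len = 8604 * 2.15 = 18498.6 bits
ratio = original_size / compressed_size = 68832 / 18498.6 = 3.7209

Compression ratio = 3.7209


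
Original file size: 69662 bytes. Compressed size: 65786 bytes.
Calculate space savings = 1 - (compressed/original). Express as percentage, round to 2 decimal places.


ratio = compressed/original = 65786/69662 = 0.94436
savings = 1 - ratio = 1 - 0.94436 = 0.05564
as a percentage: 0.05564 * 100 = 5.56%

Space savings = 1 - 65786/69662 = 5.56%


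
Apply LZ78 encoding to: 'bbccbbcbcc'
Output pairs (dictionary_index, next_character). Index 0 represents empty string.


LZ78 encoding steps:
Dictionary: {0: ''}
Step 1: w='' (idx 0), next='b' -> output (0, 'b'), add 'b' as idx 1
Step 2: w='b' (idx 1), next='c' -> output (1, 'c'), add 'bc' as idx 2
Step 3: w='' (idx 0), next='c' -> output (0, 'c'), add 'c' as idx 3
Step 4: w='b' (idx 1), next='b' -> output (1, 'b'), add 'bb' as idx 4
Step 5: w='c' (idx 3), next='b' -> output (3, 'b'), add 'cb' as idx 5
Step 6: w='c' (idx 3), next='c' -> output (3, 'c'), add 'cc' as idx 6


Encoded: [(0, 'b'), (1, 'c'), (0, 'c'), (1, 'b'), (3, 'b'), (3, 'c')]


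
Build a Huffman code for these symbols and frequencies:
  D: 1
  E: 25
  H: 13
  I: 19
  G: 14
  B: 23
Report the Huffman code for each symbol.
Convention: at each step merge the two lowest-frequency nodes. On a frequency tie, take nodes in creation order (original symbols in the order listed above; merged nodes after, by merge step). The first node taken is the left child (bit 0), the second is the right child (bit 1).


Huffman tree construction:
Step 1: Merge D(1) + H(13) = 14
Step 2: Merge G(14) + (D+H)(14) = 28
Step 3: Merge I(19) + B(23) = 42
Step 4: Merge E(25) + (G+(D+H))(28) = 53
Step 5: Merge (I+B)(42) + (E+(G+(D+H)))(53) = 95
Read each symbol's code off the tree from the root (left child = 0, right child = 1).

Codes:
  D: 1110 (length 4)
  E: 10 (length 2)
  H: 1111 (length 4)
  I: 00 (length 2)
  G: 110 (length 3)
  B: 01 (length 2)
Average code length: 232/95 = 2.4421 bits/symbol


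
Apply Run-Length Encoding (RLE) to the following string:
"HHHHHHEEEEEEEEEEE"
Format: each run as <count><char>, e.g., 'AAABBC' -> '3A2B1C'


Scanning runs left to right:
  i=0: run of 'H' x 6 -> '6H'
  i=6: run of 'E' x 11 -> '11E'

RLE = 6H11E


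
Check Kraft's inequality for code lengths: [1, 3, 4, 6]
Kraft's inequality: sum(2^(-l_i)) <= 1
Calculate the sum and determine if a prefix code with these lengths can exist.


Sum = 2^(-1) + 2^(-3) + 2^(-4) + 2^(-6)
    = 0.5 + 0.125 + 0.0625 + 0.015625
    = 45/64 = 0.703125
Since 0.703125 <= 1, Kraft's inequality IS satisfied.
A prefix code with these lengths CAN exist.

Kraft sum = 0.703125. Satisfied.


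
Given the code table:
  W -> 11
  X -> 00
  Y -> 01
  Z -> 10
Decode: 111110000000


Decoding:
11 -> W
11 -> W
10 -> Z
00 -> X
00 -> X
00 -> X


Result: WWZXXX


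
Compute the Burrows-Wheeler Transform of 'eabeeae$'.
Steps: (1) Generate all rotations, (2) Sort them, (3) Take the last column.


Rotations (sorted):
  0: $eabeeae -> last char: e
  1: abeeae$e -> last char: e
  2: ae$eabee -> last char: e
  3: beeae$ea -> last char: a
  4: e$eabeea -> last char: a
  5: eabeeae$ -> last char: $
  6: eae$eabe -> last char: e
  7: eeae$eab -> last char: b


BWT = eeeaa$eb


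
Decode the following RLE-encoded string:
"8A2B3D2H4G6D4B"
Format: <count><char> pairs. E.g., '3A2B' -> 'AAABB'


Expanding each <count><char> pair:
  8A -> 'AAAAAAAA'
  2B -> 'BB'
  3D -> 'DDD'
  2H -> 'HH'
  4G -> 'GGGG'
  6D -> 'DDDDDD'
  4B -> 'BBBB'

Decoded = AAAAAAAABBDDDHHGGGGDDDDDDBBBB


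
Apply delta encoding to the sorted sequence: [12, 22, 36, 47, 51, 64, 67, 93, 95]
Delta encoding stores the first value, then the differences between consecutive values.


First value: 12
Deltas:
  22 - 12 = 10
  36 - 22 = 14
  47 - 36 = 11
  51 - 47 = 4
  64 - 51 = 13
  67 - 64 = 3
  93 - 67 = 26
  95 - 93 = 2


Delta encoded: [12, 10, 14, 11, 4, 13, 3, 26, 2]


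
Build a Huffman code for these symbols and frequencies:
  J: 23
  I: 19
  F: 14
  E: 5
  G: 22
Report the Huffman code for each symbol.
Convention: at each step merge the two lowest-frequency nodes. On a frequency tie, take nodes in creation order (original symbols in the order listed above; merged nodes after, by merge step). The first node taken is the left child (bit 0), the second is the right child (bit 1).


Huffman tree construction:
Step 1: Merge E(5) + F(14) = 19
Step 2: Merge I(19) + (E+F)(19) = 38
Step 3: Merge G(22) + J(23) = 45
Step 4: Merge (I+(E+F))(38) + (G+J)(45) = 83
Read each symbol's code off the tree from the root (left child = 0, right child = 1).

Codes:
  J: 11 (length 2)
  I: 00 (length 2)
  F: 011 (length 3)
  E: 010 (length 3)
  G: 10 (length 2)
Average code length: 185/83 = 2.2289 bits/symbol


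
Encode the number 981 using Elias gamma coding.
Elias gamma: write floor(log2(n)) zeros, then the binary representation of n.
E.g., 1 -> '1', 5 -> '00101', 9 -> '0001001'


num_bits = floor(log2(981)) + 1 = 10
leading_zeros = num_bits - 1 = 9
binary(981) = 1111010101

Elias gamma(981) = '000000000' + '1111010101' = 0000000001111010101 (19 bits)


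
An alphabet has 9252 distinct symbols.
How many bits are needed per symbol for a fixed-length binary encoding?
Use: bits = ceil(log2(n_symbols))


log2(9252) = 13.1755
Bracket: 2^13 = 8192 < 9252 <= 2^14 = 16384
So ceil(log2(9252)) = 14

bits = ceil(log2(9252)) = ceil(13.1755) = 14 bits


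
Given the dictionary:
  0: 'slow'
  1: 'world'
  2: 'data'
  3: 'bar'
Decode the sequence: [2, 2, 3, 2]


Look up each index in the dictionary:
  2 -> 'data'
  2 -> 'data'
  3 -> 'bar'
  2 -> 'data'

Decoded: "data data bar data"


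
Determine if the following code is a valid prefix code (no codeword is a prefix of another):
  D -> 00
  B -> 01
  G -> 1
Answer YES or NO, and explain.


Checking each pair (does one codeword prefix another?):
  D='00' vs B='01': no prefix
  D='00' vs G='1': no prefix
  B='01' vs D='00': no prefix
  B='01' vs G='1': no prefix
  G='1' vs D='00': no prefix
  G='1' vs B='01': no prefix
No violation found over all pairs.

YES -- this is a valid prefix code. No codeword is a prefix of any other codeword.


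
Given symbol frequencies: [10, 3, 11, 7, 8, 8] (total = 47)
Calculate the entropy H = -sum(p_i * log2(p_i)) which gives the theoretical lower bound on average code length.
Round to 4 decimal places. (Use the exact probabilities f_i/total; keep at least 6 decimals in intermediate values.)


Per-symbol terms -p_i * log2(p_i) with p_i = f_i/47:
  p = 10/47 = 0.212766: log2(p) = -2.232661, -p*log2(p) = 0.475034
  p = 3/47 = 0.063830: log2(p) = -3.969626, -p*log2(p) = 0.253380
  p = 11/47 = 0.234043: log2(p) = -2.095157, -p*log2(p) = 0.490356
  p = 7/47 = 0.148936: log2(p) = -2.747234, -p*log2(p) = 0.409163
  p = 8/47 = 0.170213: log2(p) = -2.554589, -p*log2(p) = 0.434824
  p = 8/47 = 0.170213: log2(p) = -2.554589, -p*log2(p) = 0.434824
H = 0.475034 + 0.253380 + 0.490356 + 0.409163 + 0.434824 + 0.434824 = 2.497581

H = 2.4976 bits/symbol


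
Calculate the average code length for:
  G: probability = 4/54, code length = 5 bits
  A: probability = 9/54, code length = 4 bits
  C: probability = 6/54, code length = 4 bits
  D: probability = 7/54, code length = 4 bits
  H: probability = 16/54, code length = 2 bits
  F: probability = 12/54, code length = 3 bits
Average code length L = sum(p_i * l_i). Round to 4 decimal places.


Weighted contributions p_i * l_i:
  G: (4/54) * 5 = 20/54
  A: (9/54) * 4 = 36/54
  C: (6/54) * 4 = 24/54
  D: (7/54) * 4 = 28/54
  H: (16/54) * 2 = 32/54
  F: (12/54) * 3 = 36/54
Sum = (20 + 36 + 24 + 28 + 32 + 36)/54 = 176/54

L = 176/54 = 3.2593 bits/symbol


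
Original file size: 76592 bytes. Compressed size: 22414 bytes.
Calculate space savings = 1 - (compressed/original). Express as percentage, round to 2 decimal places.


ratio = compressed/original = 22414/76592 = 0.292642
savings = 1 - ratio = 1 - 0.292642 = 0.707358
as a percentage: 0.707358 * 100 = 70.74%

Space savings = 1 - 22414/76592 = 70.74%


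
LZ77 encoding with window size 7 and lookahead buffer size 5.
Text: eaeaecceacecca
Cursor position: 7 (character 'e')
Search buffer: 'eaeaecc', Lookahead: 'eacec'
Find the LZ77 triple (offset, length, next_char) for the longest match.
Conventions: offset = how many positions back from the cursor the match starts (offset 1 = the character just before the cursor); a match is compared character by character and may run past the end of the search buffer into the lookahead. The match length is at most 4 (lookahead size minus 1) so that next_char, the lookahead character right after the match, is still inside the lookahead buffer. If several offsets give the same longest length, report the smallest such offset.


Try each offset into the search buffer:
  offset=1 (pos 6, char 'c'): match length 0
  offset=2 (pos 5, char 'c'): match length 0
  offset=3 (pos 4, char 'e'): match length 1
  offset=4 (pos 3, char 'a'): match length 0
  offset=5 (pos 2, char 'e'): match length 2
  offset=6 (pos 1, char 'a'): match length 0
  offset=7 (pos 0, char 'e'): match length 2
Longest match has length 2, found at offsets 5, 7; take the smallest, offset 5.
next_char = character at position 7 + 2 = 9 -> 'c'

Best match: offset=5, length=2 (matching 'ea' starting at position 2)
LZ77 triple: (5, 2, 'c')


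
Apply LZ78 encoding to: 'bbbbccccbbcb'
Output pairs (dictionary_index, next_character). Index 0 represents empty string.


LZ78 encoding steps:
Dictionary: {0: ''}
Step 1: w='' (idx 0), next='b' -> output (0, 'b'), add 'b' as idx 1
Step 2: w='b' (idx 1), next='b' -> output (1, 'b'), add 'bb' as idx 2
Step 3: w='b' (idx 1), next='c' -> output (1, 'c'), add 'bc' as idx 3
Step 4: w='' (idx 0), next='c' -> output (0, 'c'), add 'c' as idx 4
Step 5: w='c' (idx 4), next='c' -> output (4, 'c'), add 'cc' as idx 5
Step 6: w='bb' (idx 2), next='c' -> output (2, 'c'), add 'bbc' as idx 6
Step 7: w='b' (idx 1), end of input -> output (1, '')


Encoded: [(0, 'b'), (1, 'b'), (1, 'c'), (0, 'c'), (4, 'c'), (2, 'c'), (1, '')]


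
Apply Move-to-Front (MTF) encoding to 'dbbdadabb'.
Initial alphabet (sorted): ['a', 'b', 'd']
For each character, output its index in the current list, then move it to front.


MTF encoding:
'd': index 2 in ['a', 'b', 'd'] -> ['d', 'a', 'b']
'b': index 2 in ['d', 'a', 'b'] -> ['b', 'd', 'a']
'b': index 0 in ['b', 'd', 'a'] -> ['b', 'd', 'a']
'd': index 1 in ['b', 'd', 'a'] -> ['d', 'b', 'a']
'a': index 2 in ['d', 'b', 'a'] -> ['a', 'd', 'b']
'd': index 1 in ['a', 'd', 'b'] -> ['d', 'a', 'b']
'a': index 1 in ['d', 'a', 'b'] -> ['a', 'd', 'b']
'b': index 2 in ['a', 'd', 'b'] -> ['b', 'a', 'd']
'b': index 0 in ['b', 'a', 'd'] -> ['b', 'a', 'd']


Output: [2, 2, 0, 1, 2, 1, 1, 2, 0]


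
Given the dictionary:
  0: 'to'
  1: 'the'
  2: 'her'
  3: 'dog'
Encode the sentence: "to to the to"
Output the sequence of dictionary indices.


Look up each word in the dictionary:
  'to' -> 0
  'to' -> 0
  'the' -> 1
  'to' -> 0

Encoded: [0, 0, 1, 0]


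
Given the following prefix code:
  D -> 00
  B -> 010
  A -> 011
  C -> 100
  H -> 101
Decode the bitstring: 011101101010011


Decoding step by step:
Bits 011 -> A
Bits 101 -> H
Bits 101 -> H
Bits 010 -> B
Bits 011 -> A


Decoded message: AHHBA


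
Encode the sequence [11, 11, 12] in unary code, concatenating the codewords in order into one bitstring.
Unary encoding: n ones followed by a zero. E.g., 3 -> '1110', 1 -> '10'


Encode each number as n ones followed by a terminating 0:
  11 -> 111111111110 (12 bits)
  11 -> 111111111110 (12 bits)
  12 -> 1111111111110 (13 bits)
Total length = 12 + 12 + 13 = 37 bits.

Unary([11, 11, 12]) = 1111111111101111111111101111111111110 (37 bits)


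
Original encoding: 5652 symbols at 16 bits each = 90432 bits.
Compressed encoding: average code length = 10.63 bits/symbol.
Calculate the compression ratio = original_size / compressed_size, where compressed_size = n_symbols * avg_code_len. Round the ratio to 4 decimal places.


original_size = n_symbols * orig_bits = 5652 * 16 = 90432 bits
compressed_size = n_symbols * avg_code_len = 5652 * 10.63 = 60080.76 bits
ratio = original_size / compressed_size = 90432 / 60080.76 = 1.5052

Compression ratio = 1.5052


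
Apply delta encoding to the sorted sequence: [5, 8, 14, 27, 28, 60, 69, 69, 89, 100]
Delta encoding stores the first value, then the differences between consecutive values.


First value: 5
Deltas:
  8 - 5 = 3
  14 - 8 = 6
  27 - 14 = 13
  28 - 27 = 1
  60 - 28 = 32
  69 - 60 = 9
  69 - 69 = 0
  89 - 69 = 20
  100 - 89 = 11


Delta encoded: [5, 3, 6, 13, 1, 32, 9, 0, 20, 11]


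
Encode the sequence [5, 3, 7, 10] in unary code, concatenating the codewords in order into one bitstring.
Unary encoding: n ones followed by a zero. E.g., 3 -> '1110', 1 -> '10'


Encode each number as n ones followed by a terminating 0:
  5 -> 111110 (6 bits)
  3 -> 1110 (4 bits)
  7 -> 11111110 (8 bits)
  10 -> 11111111110 (11 bits)
Total length = 6 + 4 + 8 + 11 = 29 bits.

Unary([5, 3, 7, 10]) = 11111011101111111011111111110 (29 bits)
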